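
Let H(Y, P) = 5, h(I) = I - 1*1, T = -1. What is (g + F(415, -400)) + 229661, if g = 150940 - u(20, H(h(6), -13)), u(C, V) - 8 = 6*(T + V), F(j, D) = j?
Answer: 380984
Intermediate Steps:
h(I) = -1 + I (h(I) = I - 1 = -1 + I)
u(C, V) = 2 + 6*V (u(C, V) = 8 + 6*(-1 + V) = 8 + (-6 + 6*V) = 2 + 6*V)
g = 150908 (g = 150940 - (2 + 6*5) = 150940 - (2 + 30) = 150940 - 1*32 = 150940 - 32 = 150908)
(g + F(415, -400)) + 229661 = (150908 + 415) + 229661 = 151323 + 229661 = 380984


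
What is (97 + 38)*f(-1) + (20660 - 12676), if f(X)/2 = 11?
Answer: 10954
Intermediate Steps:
f(X) = 22 (f(X) = 2*11 = 22)
(97 + 38)*f(-1) + (20660 - 12676) = (97 + 38)*22 + (20660 - 12676) = 135*22 + 7984 = 2970 + 7984 = 10954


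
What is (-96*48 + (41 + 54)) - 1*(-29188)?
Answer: 24675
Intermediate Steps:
(-96*48 + (41 + 54)) - 1*(-29188) = (-4608 + 95) + 29188 = -4513 + 29188 = 24675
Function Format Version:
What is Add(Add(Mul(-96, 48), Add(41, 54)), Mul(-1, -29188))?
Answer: 24675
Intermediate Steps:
Add(Add(Mul(-96, 48), Add(41, 54)), Mul(-1, -29188)) = Add(Add(-4608, 95), 29188) = Add(-4513, 29188) = 24675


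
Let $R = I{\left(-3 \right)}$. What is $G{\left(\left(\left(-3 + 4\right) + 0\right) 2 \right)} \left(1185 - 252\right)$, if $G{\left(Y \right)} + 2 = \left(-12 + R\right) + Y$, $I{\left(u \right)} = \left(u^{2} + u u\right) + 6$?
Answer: $11196$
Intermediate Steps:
$I{\left(u \right)} = 6 + 2 u^{2}$ ($I{\left(u \right)} = \left(u^{2} + u^{2}\right) + 6 = 2 u^{2} + 6 = 6 + 2 u^{2}$)
$R = 24$ ($R = 6 + 2 \left(-3\right)^{2} = 6 + 2 \cdot 9 = 6 + 18 = 24$)
$G{\left(Y \right)} = 10 + Y$ ($G{\left(Y \right)} = -2 + \left(\left(-12 + 24\right) + Y\right) = -2 + \left(12 + Y\right) = 10 + Y$)
$G{\left(\left(\left(-3 + 4\right) + 0\right) 2 \right)} \left(1185 - 252\right) = \left(10 + \left(\left(-3 + 4\right) + 0\right) 2\right) \left(1185 - 252\right) = \left(10 + \left(1 + 0\right) 2\right) 933 = \left(10 + 1 \cdot 2\right) 933 = \left(10 + 2\right) 933 = 12 \cdot 933 = 11196$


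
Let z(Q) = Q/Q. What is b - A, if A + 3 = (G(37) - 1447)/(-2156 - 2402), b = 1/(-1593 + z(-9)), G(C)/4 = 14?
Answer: 9774989/3628168 ≈ 2.6942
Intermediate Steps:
z(Q) = 1
G(C) = 56 (G(C) = 4*14 = 56)
b = -1/1592 (b = 1/(-1593 + 1) = 1/(-1592) = -1/1592 ≈ -0.00062814)
A = -12283/4558 (A = -3 + (56 - 1447)/(-2156 - 2402) = -3 - 1391/(-4558) = -3 - 1391*(-1/4558) = -3 + 1391/4558 = -12283/4558 ≈ -2.6948)
b - A = -1/1592 - 1*(-12283/4558) = -1/1592 + 12283/4558 = 9774989/3628168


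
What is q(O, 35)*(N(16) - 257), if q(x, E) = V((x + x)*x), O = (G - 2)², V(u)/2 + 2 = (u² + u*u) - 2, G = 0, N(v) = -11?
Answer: -1095584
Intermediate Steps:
V(u) = -8 + 4*u² (V(u) = -4 + 2*((u² + u*u) - 2) = -4 + 2*((u² + u²) - 2) = -4 + 2*(2*u² - 2) = -4 + 2*(-2 + 2*u²) = -4 + (-4 + 4*u²) = -8 + 4*u²)
O = 4 (O = (0 - 2)² = (-2)² = 4)
q(x, E) = -8 + 16*x⁴ (q(x, E) = -8 + 4*((x + x)*x)² = -8 + 4*((2*x)*x)² = -8 + 4*(2*x²)² = -8 + 4*(4*x⁴) = -8 + 16*x⁴)
q(O, 35)*(N(16) - 257) = (-8 + 16*4⁴)*(-11 - 257) = (-8 + 16*256)*(-268) = (-8 + 4096)*(-268) = 4088*(-268) = -1095584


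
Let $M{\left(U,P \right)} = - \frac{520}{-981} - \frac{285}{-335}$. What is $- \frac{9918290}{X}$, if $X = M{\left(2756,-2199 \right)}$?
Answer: $- \frac{651899446830}{90757} \approx -7.1829 \cdot 10^{6}$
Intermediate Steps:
$M{\left(U,P \right)} = \frac{90757}{65727}$ ($M{\left(U,P \right)} = \left(-520\right) \left(- \frac{1}{981}\right) - - \frac{57}{67} = \frac{520}{981} + \frac{57}{67} = \frac{90757}{65727}$)
$X = \frac{90757}{65727} \approx 1.3808$
$- \frac{9918290}{X} = - \frac{9918290}{\frac{90757}{65727}} = \left(-9918290\right) \frac{65727}{90757} = - \frac{651899446830}{90757}$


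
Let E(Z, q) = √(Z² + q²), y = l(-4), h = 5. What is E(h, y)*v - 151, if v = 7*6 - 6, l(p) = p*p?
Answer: -151 + 36*√281 ≈ 452.47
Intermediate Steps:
l(p) = p²
y = 16 (y = (-4)² = 16)
v = 36 (v = 42 - 6 = 36)
E(h, y)*v - 151 = √(5² + 16²)*36 - 151 = √(25 + 256)*36 - 151 = √281*36 - 151 = 36*√281 - 151 = -151 + 36*√281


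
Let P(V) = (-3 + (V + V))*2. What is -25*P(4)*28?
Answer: -7000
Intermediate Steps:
P(V) = -6 + 4*V (P(V) = (-3 + 2*V)*2 = -6 + 4*V)
-25*P(4)*28 = -25*(-6 + 4*4)*28 = -25*(-6 + 16)*28 = -25*10*28 = -250*28 = -7000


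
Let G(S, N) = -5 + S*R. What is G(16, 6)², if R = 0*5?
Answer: 25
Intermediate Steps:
R = 0
G(S, N) = -5 (G(S, N) = -5 + S*0 = -5 + 0 = -5)
G(16, 6)² = (-5)² = 25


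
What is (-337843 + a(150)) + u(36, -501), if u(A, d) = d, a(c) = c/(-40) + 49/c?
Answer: -101504227/300 ≈ -3.3835e+5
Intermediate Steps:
a(c) = 49/c - c/40 (a(c) = c*(-1/40) + 49/c = -c/40 + 49/c = 49/c - c/40)
(-337843 + a(150)) + u(36, -501) = (-337843 + (49/150 - 1/40*150)) - 501 = (-337843 + (49*(1/150) - 15/4)) - 501 = (-337843 + (49/150 - 15/4)) - 501 = (-337843 - 1027/300) - 501 = -101353927/300 - 501 = -101504227/300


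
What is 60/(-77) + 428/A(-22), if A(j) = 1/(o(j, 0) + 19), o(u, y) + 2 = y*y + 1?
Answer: 593148/77 ≈ 7703.2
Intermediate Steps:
o(u, y) = -1 + y² (o(u, y) = -2 + (y*y + 1) = -2 + (y² + 1) = -2 + (1 + y²) = -1 + y²)
A(j) = 1/18 (A(j) = 1/((-1 + 0²) + 19) = 1/((-1 + 0) + 19) = 1/(-1 + 19) = 1/18)
60/(-77) + 428/A(-22) = 60/(-77) + 428/(1/18) = 60*(-1/77) + 428*18 = -60/77 + 7704 = 593148/77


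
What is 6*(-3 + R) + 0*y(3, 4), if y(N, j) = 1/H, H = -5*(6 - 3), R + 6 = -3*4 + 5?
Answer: -96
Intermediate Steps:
R = -13 (R = -6 + (-3*4 + 5) = -6 + (-12 + 5) = -6 - 7 = -13)
H = -15 (H = -5*3 = -15)
y(N, j) = -1/15 (y(N, j) = 1/(-15) = -1/15)
6*(-3 + R) + 0*y(3, 4) = 6*(-3 - 13) + 0*(-1/15) = 6*(-16) + 0 = -96 + 0 = -96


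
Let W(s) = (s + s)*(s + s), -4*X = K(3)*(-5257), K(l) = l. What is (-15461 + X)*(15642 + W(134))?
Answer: -2014910509/2 ≈ -1.0075e+9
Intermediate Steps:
X = 15771/4 (X = -3*(-5257)/4 = -¼*(-15771) = 15771/4 ≈ 3942.8)
W(s) = 4*s² (W(s) = (2*s)*(2*s) = 4*s²)
(-15461 + X)*(15642 + W(134)) = (-15461 + 15771/4)*(15642 + 4*134²) = -46073*(15642 + 4*17956)/4 = -46073*(15642 + 71824)/4 = -46073/4*87466 = -2014910509/2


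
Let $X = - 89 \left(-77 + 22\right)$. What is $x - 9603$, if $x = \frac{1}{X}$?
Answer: $- \frac{47006684}{4895} \approx -9603.0$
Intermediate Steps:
$X = 4895$ ($X = \left(-89\right) \left(-55\right) = 4895$)
$x = \frac{1}{4895} \approx 0.00020429$
$x - 9603 = \frac{1}{4895} - 9603 = - \frac{47006684}{4895}$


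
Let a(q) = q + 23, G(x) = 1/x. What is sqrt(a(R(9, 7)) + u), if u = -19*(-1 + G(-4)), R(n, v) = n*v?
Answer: sqrt(439)/2 ≈ 10.476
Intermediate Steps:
u = 95/4 (u = -19*(-1 + 1/(-4)) = -19*(-1 - 1/4) = -19*(-5/4) = 95/4 ≈ 23.750)
a(q) = 23 + q
sqrt(a(R(9, 7)) + u) = sqrt((23 + 9*7) + 95/4) = sqrt((23 + 63) + 95/4) = sqrt(86 + 95/4) = sqrt(439/4) = sqrt(439)/2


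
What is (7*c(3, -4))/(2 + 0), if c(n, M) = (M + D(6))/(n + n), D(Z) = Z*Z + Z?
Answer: 133/6 ≈ 22.167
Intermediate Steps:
D(Z) = Z + Z**2 (D(Z) = Z**2 + Z = Z + Z**2)
c(n, M) = (42 + M)/(2*n) (c(n, M) = (M + 6*(1 + 6))/(n + n) = (M + 6*7)/((2*n)) = (M + 42)*(1/(2*n)) = (42 + M)*(1/(2*n)) = (42 + M)/(2*n))
(7*c(3, -4))/(2 + 0) = (7*((1/2)*(42 - 4)/3))/(2 + 0) = (7*((1/2)*(1/3)*38))/2 = (7*(19/3))*(1/2) = (133/3)*(1/2) = 133/6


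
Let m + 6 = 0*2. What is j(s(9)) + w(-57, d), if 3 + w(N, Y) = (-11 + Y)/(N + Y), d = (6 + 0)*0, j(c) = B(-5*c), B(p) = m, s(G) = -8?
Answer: -502/57 ≈ -8.8070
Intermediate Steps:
m = -6 (m = -6 + 0*2 = -6 + 0 = -6)
B(p) = -6
j(c) = -6
d = 0 (d = 6*0 = 0)
w(N, Y) = -3 + (-11 + Y)/(N + Y)
j(s(9)) + w(-57, d) = -6 + (-11 - 3*(-57) - 2*0)/(-57 + 0) = -6 + (-11 + 171 + 0)/(-57) = -6 - 1/57*160 = -6 - 160/57 = -502/57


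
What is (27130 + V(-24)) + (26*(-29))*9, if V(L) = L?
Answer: 20320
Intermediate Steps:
(27130 + V(-24)) + (26*(-29))*9 = (27130 - 24) + (26*(-29))*9 = 27106 - 754*9 = 27106 - 6786 = 20320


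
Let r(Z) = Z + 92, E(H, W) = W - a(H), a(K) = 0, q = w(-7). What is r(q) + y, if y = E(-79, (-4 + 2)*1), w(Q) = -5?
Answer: 85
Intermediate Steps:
q = -5
E(H, W) = W (E(H, W) = W - 1*0 = W + 0 = W)
y = -2 (y = (-4 + 2)*1 = -2*1 = -2)
r(Z) = 92 + Z
r(q) + y = (92 - 5) - 2 = 87 - 2 = 85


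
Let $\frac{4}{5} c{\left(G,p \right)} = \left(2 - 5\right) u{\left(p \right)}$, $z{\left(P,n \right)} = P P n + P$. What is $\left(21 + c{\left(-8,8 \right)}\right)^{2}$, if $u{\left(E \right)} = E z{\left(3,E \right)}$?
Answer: $4968441$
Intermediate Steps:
$z{\left(P,n \right)} = P + n P^{2}$ ($z{\left(P,n \right)} = P^{2} n + P = n P^{2} + P = P + n P^{2}$)
$u{\left(E \right)} = E \left(3 + 9 E\right)$ ($u{\left(E \right)} = E 3 \left(1 + 3 E\right) = E \left(3 + 9 E\right)$)
$c{\left(G,p \right)} = - \frac{45 p \left(1 + 3 p\right)}{4}$ ($c{\left(G,p \right)} = \frac{5 \left(2 - 5\right) 3 p \left(1 + 3 p\right)}{4} = \frac{5 \left(- 3 \cdot 3 p \left(1 + 3 p\right)\right)}{4} = \frac{5 \left(- 9 p \left(1 + 3 p\right)\right)}{4} = - \frac{45 p \left(1 + 3 p\right)}{4}$)
$\left(21 + c{\left(-8,8 \right)}\right)^{2} = \left(21 - 90 \left(1 + 3 \cdot 8\right)\right)^{2} = \left(21 - 90 \left(1 + 24\right)\right)^{2} = \left(21 - 90 \cdot 25\right)^{2} = \left(21 - 2250\right)^{2} = \left(-2229\right)^{2} = 4968441$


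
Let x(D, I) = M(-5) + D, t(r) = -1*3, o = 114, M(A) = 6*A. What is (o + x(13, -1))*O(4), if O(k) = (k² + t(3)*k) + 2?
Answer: 582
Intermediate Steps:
t(r) = -3
O(k) = 2 + k² - 3*k (O(k) = (k² - 3*k) + 2 = 2 + k² - 3*k)
x(D, I) = -30 + D (x(D, I) = 6*(-5) + D = -30 + D)
(o + x(13, -1))*O(4) = (114 + (-30 + 13))*(2 + 4² - 3*4) = (114 - 17)*(2 + 16 - 12) = 97*6 = 582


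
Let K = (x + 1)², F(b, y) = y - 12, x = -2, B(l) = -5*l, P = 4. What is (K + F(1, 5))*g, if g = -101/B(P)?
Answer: -303/10 ≈ -30.300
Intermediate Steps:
F(b, y) = -12 + y
K = 1 (K = (-2 + 1)² = (-1)² = 1)
g = 101/20 (g = -101/((-5*4)) = -101/(-20) = -101*(-1/20) = 101/20 ≈ 5.0500)
(K + F(1, 5))*g = (1 + (-12 + 5))*(101/20) = (1 - 7)*(101/20) = -6*101/20 = -303/10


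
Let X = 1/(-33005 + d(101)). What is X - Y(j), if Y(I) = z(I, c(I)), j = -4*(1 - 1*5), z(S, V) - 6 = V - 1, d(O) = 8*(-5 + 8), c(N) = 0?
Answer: -164906/32981 ≈ -5.0000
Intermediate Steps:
d(O) = 24 (d(O) = 8*3 = 24)
z(S, V) = 5 + V (z(S, V) = 6 + (V - 1) = 6 + (-1 + V) = 5 + V)
j = 16 (j = -4*(1 - 5) = -4*(-4) = 16)
Y(I) = 5 (Y(I) = 5 + 0 = 5)
X = -1/32981 (X = 1/(-33005 + 24) = 1/(-32981) = -1/32981 ≈ -3.0320e-5)
X - Y(j) = -1/32981 - 1*5 = -1/32981 - 5 = -164906/32981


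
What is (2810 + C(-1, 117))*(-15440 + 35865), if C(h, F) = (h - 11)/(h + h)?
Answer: 57516800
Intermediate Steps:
C(h, F) = (-11 + h)/(2*h) (C(h, F) = (-11 + h)/((2*h)) = (-11 + h)*(1/(2*h)) = (-11 + h)/(2*h))
(2810 + C(-1, 117))*(-15440 + 35865) = (2810 + (1/2)*(-11 - 1)/(-1))*(-15440 + 35865) = (2810 + (1/2)*(-1)*(-12))*20425 = (2810 + 6)*20425 = 2816*20425 = 57516800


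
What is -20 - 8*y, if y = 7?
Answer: -76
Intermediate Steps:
-20 - 8*y = -20 - 8*7 = -20 - 56 = -76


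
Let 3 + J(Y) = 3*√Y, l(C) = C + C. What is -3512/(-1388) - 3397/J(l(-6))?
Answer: 1213001/13533 + 6794*I*√3/39 ≈ 89.633 + 301.73*I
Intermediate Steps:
l(C) = 2*C
J(Y) = -3 + 3*√Y
-3512/(-1388) - 3397/J(l(-6)) = -3512/(-1388) - 3397/(-3 + 3*√(2*(-6))) = -3512*(-1/1388) - 3397/(-3 + 3*√(-12)) = 878/347 - 3397/(-3 + 3*(2*I*√3)) = 878/347 - 3397/(-3 + 6*I*√3)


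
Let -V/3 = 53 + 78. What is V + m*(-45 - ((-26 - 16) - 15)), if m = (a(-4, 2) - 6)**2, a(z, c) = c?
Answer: -201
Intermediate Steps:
V = -393 (V = -3*(53 + 78) = -3*131 = -393)
m = 16 (m = (2 - 6)**2 = (-4)**2 = 16)
V + m*(-45 - ((-26 - 16) - 15)) = -393 + 16*(-45 - ((-26 - 16) - 15)) = -393 + 16*(-45 - (-42 - 15)) = -393 + 16*(-45 - 1*(-57)) = -393 + 16*(-45 + 57) = -393 + 16*12 = -393 + 192 = -201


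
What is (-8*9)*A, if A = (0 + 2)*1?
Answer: -144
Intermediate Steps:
A = 2 (A = 2*1 = 2)
(-8*9)*A = -8*9*2 = -72*2 = -144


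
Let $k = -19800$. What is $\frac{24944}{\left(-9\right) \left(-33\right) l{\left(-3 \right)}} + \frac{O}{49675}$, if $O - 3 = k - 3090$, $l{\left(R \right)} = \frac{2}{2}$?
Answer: $\frac{1232295761}{14753475} \approx 83.526$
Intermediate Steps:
$l{\left(R \right)} = 1$ ($l{\left(R \right)} = 2 \cdot \frac{1}{2} = 1$)
$O = -22887$ ($O = 3 - 22890 = -22887$)
$\frac{24944}{\left(-9\right) \left(-33\right) l{\left(-3 \right)}} + \frac{O}{49675} = \frac{24944}{\left(-9\right) \left(-33\right) 1} - \frac{22887}{49675} = \frac{24944}{297 \cdot 1} - \frac{22887}{49675} = \frac{24944}{297} - \frac{22887}{49675} = \frac{1232295761}{14753475}$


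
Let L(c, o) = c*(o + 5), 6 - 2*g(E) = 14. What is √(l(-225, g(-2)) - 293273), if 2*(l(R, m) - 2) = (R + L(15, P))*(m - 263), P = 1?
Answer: I*√1100994/2 ≈ 524.64*I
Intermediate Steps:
g(E) = -4 (g(E) = 3 - ½*14 = 3 - 7 = -4)
L(c, o) = c*(5 + o)
l(R, m) = 2 + (-263 + m)*(90 + R)/2 (l(R, m) = 2 + ((R + 15*(5 + 1))*(m - 263))/2 = 2 + ((R + 15*6)*(-263 + m))/2 = 2 + ((R + 90)*(-263 + m))/2 = 2 + ((90 + R)*(-263 + m))/2 = 2 + ((-263 + m)*(90 + R))/2 = 2 + (-263 + m)*(90 + R)/2)
√(l(-225, g(-2)) - 293273) = √((-11833 + 45*(-4) - 263/2*(-225) + (½)*(-225)*(-4)) - 293273) = √((-11833 - 180 + 59175/2 + 450) - 293273) = √(36049/2 - 293273) = √(-550497/2) = I*√1100994/2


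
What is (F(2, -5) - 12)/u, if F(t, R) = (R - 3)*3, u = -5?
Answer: 36/5 ≈ 7.2000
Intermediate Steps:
F(t, R) = -9 + 3*R (F(t, R) = (-3 + R)*3 = -9 + 3*R)
(F(2, -5) - 12)/u = ((-9 + 3*(-5)) - 12)/(-5) = -((-9 - 15) - 12)/5 = -(-24 - 12)/5 = -⅕*(-36) = 36/5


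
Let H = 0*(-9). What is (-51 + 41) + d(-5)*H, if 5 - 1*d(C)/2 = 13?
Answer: -10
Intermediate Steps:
d(C) = -16 (d(C) = 10 - 2*13 = 10 - 26 = -16)
H = 0
(-51 + 41) + d(-5)*H = (-51 + 41) - 16*0 = -10 + 0 = -10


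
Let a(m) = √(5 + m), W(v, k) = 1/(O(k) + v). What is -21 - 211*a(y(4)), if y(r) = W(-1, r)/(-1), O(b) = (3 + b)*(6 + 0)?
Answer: -21 - 422*√2091/41 ≈ -491.66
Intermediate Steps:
O(b) = 18 + 6*b (O(b) = (3 + b)*6 = 18 + 6*b)
W(v, k) = 1/(18 + v + 6*k) (W(v, k) = 1/((18 + 6*k) + v) = 1/(18 + v + 6*k))
y(r) = -1/(17 + 6*r) (y(r) = 1/((18 - 1 + 6*r)*(-1)) = -1/(17 + 6*r))
-21 - 211*a(y(4)) = -21 - 211*√(5 - 1/(17 + 6*4)) = -21 - 211*√(5 - 1/(17 + 24)) = -21 - 211*√(5 - 1/41) = -21 - 422*√2091/41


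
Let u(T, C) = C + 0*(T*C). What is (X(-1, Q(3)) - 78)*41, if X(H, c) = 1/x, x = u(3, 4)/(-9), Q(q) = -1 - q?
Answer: -13161/4 ≈ -3290.3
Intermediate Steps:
u(T, C) = C (u(T, C) = C + 0*(C*T) = C + 0 = C)
x = -4/9 (x = 4/(-9) = 4*(-1/9) = -4/9 ≈ -0.44444)
X(H, c) = -9/4 (X(H, c) = 1/(-4/9) = -9/4)
(X(-1, Q(3)) - 78)*41 = (-9/4 - 78)*41 = -321/4*41 = -13161/4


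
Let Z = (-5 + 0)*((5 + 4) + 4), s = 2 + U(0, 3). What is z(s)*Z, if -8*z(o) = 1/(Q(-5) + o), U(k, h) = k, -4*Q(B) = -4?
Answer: 65/24 ≈ 2.7083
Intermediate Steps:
Q(B) = 1 (Q(B) = -¼*(-4) = 1)
s = 2 (s = 2 + 0 = 2)
z(o) = -1/(8*(1 + o))
Z = -65 (Z = -5*(9 + 4) = -5*13 = -65)
z(s)*Z = -1/(8 + 8*2)*(-65) = -1/(8 + 16)*(-65) = -1/24*(-65) = 65/24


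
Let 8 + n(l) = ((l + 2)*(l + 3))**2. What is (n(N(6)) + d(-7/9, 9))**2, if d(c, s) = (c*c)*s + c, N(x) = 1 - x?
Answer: 9604/9 ≈ 1067.1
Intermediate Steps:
d(c, s) = c + s*c**2 (d(c, s) = c**2*s + c = s*c**2 + c = c + s*c**2)
n(l) = -8 + (2 + l)**2*(3 + l)**2 (n(l) = -8 + ((l + 2)*(l + 3))**2 = -8 + ((2 + l)*(3 + l))**2 = -8 + (2 + l)**2*(3 + l)**2)
(n(N(6)) + d(-7/9, 9))**2 = ((-8 + (2 + (1 - 1*6))**2*(3 + (1 - 1*6))**2) + (-7/9)*(1 - 7/9*9))**2 = ((-8 + (2 + (1 - 6))**2*(3 + (1 - 6))**2) + (-7*1/9)*(1 - 7*1/9*9))**2 = ((-8 + (2 - 5)**2*(3 - 5)**2) - 7*(1 - 7/9*9)/9)**2 = ((-8 + (-3)**2*(-2)**2) - 7*(1 - 7)/9)**2 = ((-8 + 9*4) - 7/9*(-6))**2 = ((-8 + 36) + 14/3)**2 = (28 + 14/3)**2 = (98/3)**2 = 9604/9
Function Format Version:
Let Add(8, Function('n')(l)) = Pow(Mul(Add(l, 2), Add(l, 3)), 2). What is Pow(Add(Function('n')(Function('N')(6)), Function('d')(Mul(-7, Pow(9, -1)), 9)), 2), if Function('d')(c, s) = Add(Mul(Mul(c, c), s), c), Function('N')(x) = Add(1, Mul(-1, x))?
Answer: Rational(9604, 9) ≈ 1067.1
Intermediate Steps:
Function('d')(c, s) = Add(c, Mul(s, Pow(c, 2))) (Function('d')(c, s) = Add(Mul(Pow(c, 2), s), c) = Add(Mul(s, Pow(c, 2)), c) = Add(c, Mul(s, Pow(c, 2))))
Function('n')(l) = Add(-8, Mul(Pow(Add(2, l), 2), Pow(Add(3, l), 2))) (Function('n')(l) = Add(-8, Pow(Mul(Add(l, 2), Add(l, 3)), 2)) = Add(-8, Pow(Mul(Add(2, l), Add(3, l)), 2)) = Add(-8, Mul(Pow(Add(2, l), 2), Pow(Add(3, l), 2))))
Pow(Add(Function('n')(Function('N')(6)), Function('d')(Mul(-7, Pow(9, -1)), 9)), 2) = Pow(Add(Add(-8, Mul(Pow(Add(2, Add(1, Mul(-1, 6))), 2), Pow(Add(3, Add(1, Mul(-1, 6))), 2))), Mul(Mul(-7, Pow(9, -1)), Add(1, Mul(Mul(-7, Pow(9, -1)), 9)))), 2) = Pow(Add(Add(-8, Mul(Pow(Add(2, Add(1, -6)), 2), Pow(Add(3, Add(1, -6)), 2))), Mul(Mul(-7, Rational(1, 9)), Add(1, Mul(Mul(-7, Rational(1, 9)), 9)))), 2) = Pow(Add(Add(-8, Mul(Pow(Add(2, -5), 2), Pow(Add(3, -5), 2))), Mul(Rational(-7, 9), Add(1, Mul(Rational(-7, 9), 9)))), 2) = Pow(Add(Add(-8, Mul(Pow(-3, 2), Pow(-2, 2))), Mul(Rational(-7, 9), Add(1, -7))), 2) = Pow(Add(Add(-8, Mul(9, 4)), Mul(Rational(-7, 9), -6)), 2) = Pow(Add(Add(-8, 36), Rational(14, 3)), 2) = Pow(Add(28, Rational(14, 3)), 2) = Pow(Rational(98, 3), 2) = Rational(9604, 9)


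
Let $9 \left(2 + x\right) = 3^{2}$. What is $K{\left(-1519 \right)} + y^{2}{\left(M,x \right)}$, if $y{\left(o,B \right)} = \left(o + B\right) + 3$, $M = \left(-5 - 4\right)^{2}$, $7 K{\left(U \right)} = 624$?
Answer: $\frac{48847}{7} \approx 6978.1$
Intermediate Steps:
$K{\left(U \right)} = \frac{624}{7}$ ($K{\left(U \right)} = \frac{1}{7} \cdot 624 = \frac{624}{7}$)
$M = 81$ ($M = \left(-9\right)^{2} = 81$)
$x = -1$ ($x = -2 + \frac{3^{2}}{9} = -2 + \frac{1}{9} \cdot 9 = -2 + 1 = -1$)
$y{\left(o,B \right)} = 3 + B + o$ ($y{\left(o,B \right)} = \left(B + o\right) + 3 = 3 + B + o$)
$K{\left(-1519 \right)} + y^{2}{\left(M,x \right)} = \frac{624}{7} + \left(3 - 1 + 81\right)^{2} = \frac{624}{7} + 83^{2} = \frac{624}{7} + 6889 = \frac{48847}{7}$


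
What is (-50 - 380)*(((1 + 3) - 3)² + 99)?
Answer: -43000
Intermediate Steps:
(-50 - 380)*(((1 + 3) - 3)² + 99) = -430*((4 - 3)² + 99) = -430*(1² + 99) = -430*(1 + 99) = -430*100 = -43000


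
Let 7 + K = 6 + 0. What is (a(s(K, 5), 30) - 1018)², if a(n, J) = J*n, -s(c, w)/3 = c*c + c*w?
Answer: 432964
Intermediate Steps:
K = -1 (K = -7 + (6 + 0) = -7 + 6 = -1)
s(c, w) = -3*c² - 3*c*w (s(c, w) = -3*(c*c + c*w) = -3*(c² + c*w) = -3*c² - 3*c*w)
(a(s(K, 5), 30) - 1018)² = (30*(-3*(-1)*(-1 + 5)) - 1018)² = (30*(-3*(-1)*4) - 1018)² = (30*12 - 1018)² = (360 - 1018)² = (-658)² = 432964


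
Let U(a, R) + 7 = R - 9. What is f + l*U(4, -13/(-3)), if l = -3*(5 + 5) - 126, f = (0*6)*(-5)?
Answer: 1820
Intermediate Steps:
U(a, R) = -16 + R (U(a, R) = -7 + (R - 9) = -7 + (-9 + R) = -16 + R)
f = 0 (f = 0*(-5) = 0)
l = -156 (l = -3*10 - 126 = -30 - 126 = -156)
f + l*U(4, -13/(-3)) = 0 - 156*(-16 - 13/(-3)) = 0 - 156*(-16 - 13*(-⅓)) = 0 - 156*(-16 + 13/3) = 0 - 156*(-35/3) = 0 + 1820 = 1820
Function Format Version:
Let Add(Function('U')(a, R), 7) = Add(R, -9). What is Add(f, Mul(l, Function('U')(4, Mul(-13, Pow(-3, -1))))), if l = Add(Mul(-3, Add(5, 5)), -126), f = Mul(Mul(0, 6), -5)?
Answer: 1820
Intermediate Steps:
Function('U')(a, R) = Add(-16, R) (Function('U')(a, R) = Add(-7, Add(R, -9)) = Add(-7, Add(-9, R)) = Add(-16, R))
f = 0 (f = Mul(0, -5) = 0)
l = -156 (l = Add(Mul(-3, 10), -126) = Add(-30, -126) = -156)
Add(f, Mul(l, Function('U')(4, Mul(-13, Pow(-3, -1))))) = Add(0, Mul(-156, Add(-16, Mul(-13, Pow(-3, -1))))) = Add(0, Mul(-156, Add(-16, Mul(-13, Rational(-1, 3))))) = Add(0, Mul(-156, Add(-16, Rational(13, 3)))) = Add(0, Mul(-156, Rational(-35, 3))) = Add(0, 1820) = 1820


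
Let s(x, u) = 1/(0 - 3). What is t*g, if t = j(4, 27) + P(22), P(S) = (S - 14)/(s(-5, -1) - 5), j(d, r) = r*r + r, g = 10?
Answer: 7545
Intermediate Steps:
s(x, u) = -⅓ (s(x, u) = 1/(-3) = -⅓)
j(d, r) = r + r² (j(d, r) = r² + r = r + r²)
P(S) = 21/8 - 3*S/16 (P(S) = (S - 14)/(-⅓ - 5) = (-14 + S)/(-16/3) = (-14 + S)*(-3/16) = 21/8 - 3*S/16)
t = 1509/2 (t = 27*(1 + 27) + (21/8 - 3/16*22) = 27*28 + (21/8 - 33/8) = 756 - 3/2 = 1509/2 ≈ 754.50)
t*g = (1509/2)*10 = 7545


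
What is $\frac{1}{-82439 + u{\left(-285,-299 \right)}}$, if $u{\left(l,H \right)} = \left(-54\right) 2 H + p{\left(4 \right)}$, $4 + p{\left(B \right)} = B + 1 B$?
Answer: $- \frac{1}{50143} \approx -1.9943 \cdot 10^{-5}$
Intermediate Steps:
$p{\left(B \right)} = -4 + 2 B$ ($p{\left(B \right)} = -4 + \left(B + 1 B\right) = -4 + \left(B + B\right) = -4 + 2 B$)
$u{\left(l,H \right)} = 4 - 108 H$ ($u{\left(l,H \right)} = \left(-54\right) 2 H + \left(-4 + 2 \cdot 4\right) = - 108 H + \left(-4 + 8\right) = - 108 H + 4 = 4 - 108 H$)
$\frac{1}{-82439 + u{\left(-285,-299 \right)}} = \frac{1}{-82439 + \left(4 - -32292\right)} = \frac{1}{-82439 + \left(4 + 32292\right)} = \frac{1}{-82439 + 32296} = \frac{1}{-50143} = - \frac{1}{50143}$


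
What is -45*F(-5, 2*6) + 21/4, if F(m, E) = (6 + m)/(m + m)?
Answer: 39/4 ≈ 9.7500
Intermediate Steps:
F(m, E) = (6 + m)/(2*m) (F(m, E) = (6 + m)/((2*m)) = (6 + m)*(1/(2*m)) = (6 + m)/(2*m))
-45*F(-5, 2*6) + 21/4 = -45*(6 - 5)/(2*(-5)) + 21/4 = -45*(-1)/(2*5) + 21*(¼) = -45*(-⅒) + 21/4 = 9/2 + 21/4 = 39/4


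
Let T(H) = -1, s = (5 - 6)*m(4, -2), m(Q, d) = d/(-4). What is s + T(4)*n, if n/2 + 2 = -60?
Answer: 247/2 ≈ 123.50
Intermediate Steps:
n = -124 (n = -4 + 2*(-60) = -4 - 120 = -124)
m(Q, d) = -d/4 (m(Q, d) = d*(-1/4) = -d/4)
s = -1/2 (s = (5 - 6)*(-1/4*(-2)) = -1*1/2 = -1/2 ≈ -0.50000)
s + T(4)*n = -1/2 - 1*(-124) = -1/2 + 124 = 247/2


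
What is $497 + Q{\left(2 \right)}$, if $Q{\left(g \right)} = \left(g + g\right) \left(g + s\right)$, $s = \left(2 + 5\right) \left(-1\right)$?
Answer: $477$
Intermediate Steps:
$s = -7$ ($s = 7 \left(-1\right) = -7$)
$Q{\left(g \right)} = 2 g \left(-7 + g\right)$ ($Q{\left(g \right)} = \left(g + g\right) \left(g - 7\right) = 2 g \left(-7 + g\right)$)
$497 + Q{\left(2 \right)} = 497 + 2 \cdot 2 \left(-7 + 2\right) = 497 + 2 \cdot 2 \left(-5\right) = 497 - 20 = 477$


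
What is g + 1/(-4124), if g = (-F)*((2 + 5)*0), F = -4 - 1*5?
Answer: -1/4124 ≈ -0.00024248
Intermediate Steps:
F = -9 (F = -4 - 5 = -9)
g = 0 (g = (-1*(-9))*((2 + 5)*0) = 9*(7*0) = 9*0 = 0)
g + 1/(-4124) = 0 + 1/(-4124) = 0 - 1/4124 = -1/4124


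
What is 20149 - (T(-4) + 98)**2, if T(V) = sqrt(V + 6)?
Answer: 10543 - 196*sqrt(2) ≈ 10266.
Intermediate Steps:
T(V) = sqrt(6 + V)
20149 - (T(-4) + 98)**2 = 20149 - (sqrt(6 - 4) + 98)**2 = 20149 - (sqrt(2) + 98)**2 = 20149 - (98 + sqrt(2))**2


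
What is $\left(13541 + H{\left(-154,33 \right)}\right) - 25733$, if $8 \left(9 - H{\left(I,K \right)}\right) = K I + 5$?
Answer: $- \frac{92387}{8} \approx -11548.0$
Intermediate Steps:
$H{\left(I,K \right)} = \frac{67}{8} - \frac{I K}{8}$ ($H{\left(I,K \right)} = 9 - \frac{K I + 5}{8} = 9 - \frac{I K + 5}{8} = 9 - \frac{5 + I K}{8} = 9 - \left(\frac{5}{8} + \frac{I K}{8}\right) = \frac{67}{8} - \frac{I K}{8}$)
$\left(13541 + H{\left(-154,33 \right)}\right) - 25733 = \left(13541 - \left(- \frac{67}{8} - \frac{2541}{4}\right)\right) - 25733 = \left(13541 + \left(\frac{67}{8} + \frac{2541}{4}\right)\right) - 25733 = \left(13541 + \frac{5149}{8}\right) - 25733 = \frac{113477}{8} - 25733 = - \frac{92387}{8}$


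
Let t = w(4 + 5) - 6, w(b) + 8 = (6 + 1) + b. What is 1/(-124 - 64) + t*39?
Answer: 14663/188 ≈ 77.995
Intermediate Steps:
w(b) = -1 + b (w(b) = -8 + ((6 + 1) + b) = -8 + (7 + b) = -1 + b)
t = 2 (t = (-1 + (4 + 5)) - 6 = (-1 + 9) - 6 = 8 - 6 = 2)
1/(-124 - 64) + t*39 = 1/(-124 - 64) + 2*39 = 1/(-188) + 78 = -1/188 + 78 = 14663/188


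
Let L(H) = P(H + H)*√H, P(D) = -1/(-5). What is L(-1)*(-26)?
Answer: -26*I/5 ≈ -5.2*I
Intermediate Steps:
P(D) = ⅕ (P(D) = -1*(-⅕) = ⅕)
L(H) = √H/5
L(-1)*(-26) = (√(-1)/5)*(-26) = (I/5)*(-26) = -26*I/5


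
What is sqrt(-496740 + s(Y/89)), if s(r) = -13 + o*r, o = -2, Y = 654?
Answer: 5*I*sqrt(157395877)/89 ≈ 704.82*I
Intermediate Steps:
s(r) = -13 - 2*r
sqrt(-496740 + s(Y/89)) = sqrt(-496740 + (-13 - 1308/89)) = sqrt(-496740 - 2465/89) = sqrt(-44212325/89) = 5*I*sqrt(157395877)/89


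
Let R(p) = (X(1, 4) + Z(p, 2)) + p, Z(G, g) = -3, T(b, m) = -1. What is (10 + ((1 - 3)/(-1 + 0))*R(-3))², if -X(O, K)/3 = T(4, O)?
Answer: 16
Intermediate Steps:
X(O, K) = 3 (X(O, K) = -3*(-1) = 3)
R(p) = p (R(p) = (3 - 3) + p = 0 + p = p)
(10 + ((1 - 3)/(-1 + 0))*R(-3))² = (10 + ((1 - 3)/(-1 + 0))*(-3))² = (10 - 2/(-1)*(-3))² = (10 - 2*(-1)*(-3))² = (10 + 2*(-3))² = (10 - 6)² = 4² = 16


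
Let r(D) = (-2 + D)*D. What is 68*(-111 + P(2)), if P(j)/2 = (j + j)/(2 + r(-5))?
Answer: -278732/37 ≈ -7533.3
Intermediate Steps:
r(D) = D*(-2 + D)
P(j) = 4*j/37 (P(j) = 2*((j + j)/(2 - 5*(-2 - 5))) = 2*((2*j)/(2 - 5*(-7))) = 2*((2*j)/(2 + 35)) = 2*((2*j)/37) = 2*((2*j)*(1/37)) = 2*(2*j/37) = 4*j/37)
68*(-111 + P(2)) = 68*(-111 + (4/37)*2) = 68*(-111 + 8/37) = 68*(-4099/37) = -278732/37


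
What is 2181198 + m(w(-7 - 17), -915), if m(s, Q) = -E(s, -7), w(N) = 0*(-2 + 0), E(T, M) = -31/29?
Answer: 63254773/29 ≈ 2.1812e+6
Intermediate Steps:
E(T, M) = -31/29 (E(T, M) = -31*1/29 = -31/29)
w(N) = 0 (w(N) = 0*(-2) = 0)
m(s, Q) = 31/29 (m(s, Q) = -1*(-31/29) = 31/29)
2181198 + m(w(-7 - 17), -915) = 2181198 + 31/29 = 63254773/29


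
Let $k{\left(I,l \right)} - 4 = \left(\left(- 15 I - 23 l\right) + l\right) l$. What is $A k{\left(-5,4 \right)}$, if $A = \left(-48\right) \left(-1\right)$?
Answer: $-2304$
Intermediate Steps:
$k{\left(I,l \right)} = 4 + l \left(- 22 l - 15 I\right)$ ($k{\left(I,l \right)} = 4 + \left(\left(- 15 I - 23 l\right) + l\right) l = 4 + \left(\left(- 23 l - 15 I\right) + l\right) l = 4 + \left(- 22 l - 15 I\right) l = 4 + l \left(- 22 l - 15 I\right)$)
$A = 48$
$A k{\left(-5,4 \right)} = 48 \left(4 - 22 \cdot 4^{2} - \left(-75\right) 4\right) = 48 \left(4 - 352 + 300\right) = 48 \left(-48\right) = -2304$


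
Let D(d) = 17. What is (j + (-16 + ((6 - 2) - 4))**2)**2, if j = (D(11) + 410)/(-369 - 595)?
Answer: 60691771449/929296 ≈ 65309.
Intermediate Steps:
j = -427/964 (j = (17 + 410)/(-369 - 595) = 427/(-964) = 427*(-1/964) = -427/964 ≈ -0.44295)
(j + (-16 + ((6 - 2) - 4))**2)**2 = (-427/964 + (-16 + ((6 - 2) - 4))**2)**2 = (-427/964 + (-16 + (4 - 4))**2)**2 = (-427/964 + (-16 + 0)**2)**2 = (-427/964 + (-16)**2)**2 = (-427/964 + 256)**2 = (246357/964)**2 = 60691771449/929296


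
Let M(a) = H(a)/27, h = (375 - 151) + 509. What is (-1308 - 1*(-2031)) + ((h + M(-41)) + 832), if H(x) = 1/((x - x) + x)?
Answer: 2532815/1107 ≈ 2288.0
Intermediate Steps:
h = 733 (h = 224 + 509 = 733)
H(x) = 1/x (H(x) = 1/(0 + x) = 1/x)
M(a) = 1/(27*a) (M(a) = 1/(a*27) = (1/27)/a = 1/(27*a))
(-1308 - 1*(-2031)) + ((h + M(-41)) + 832) = (-1308 - 1*(-2031)) + ((733 + (1/27)/(-41)) + 832) = (-1308 + 2031) + ((733 + (1/27)*(-1/41)) + 832) = 723 + ((733 - 1/1107) + 832) = 723 + (811430/1107 + 832) = 723 + 1732454/1107 = 2532815/1107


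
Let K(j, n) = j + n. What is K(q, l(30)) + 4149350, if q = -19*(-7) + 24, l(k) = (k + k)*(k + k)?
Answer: 4153107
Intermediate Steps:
l(k) = 4*k² (l(k) = (2*k)*(2*k) = 4*k²)
q = 157 (q = 133 + 24 = 157)
K(q, l(30)) + 4149350 = (157 + 4*30²) + 4149350 = (157 + 4*900) + 4149350 = (157 + 3600) + 4149350 = 3757 + 4149350 = 4153107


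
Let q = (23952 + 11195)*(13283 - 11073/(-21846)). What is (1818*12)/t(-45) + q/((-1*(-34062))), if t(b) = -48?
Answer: 156526325361/11811404 ≈ 13252.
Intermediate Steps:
q = 3399786778059/7282 (q = 35147*(13283 - 11073*(-1/21846)) = 35147*(13283 + 3691/7282) = 35147*(96730497/7282) = 3399786778059/7282 ≈ 4.6688e+8)
(1818*12)/t(-45) + q/((-1*(-34062))) = (1818*12)/(-48) + 3399786778059/(7282*((-1*(-34062)))) = 21816*(-1/48) + (3399786778059/7282)/34062 = -909/2 + (3399786778059/7282)*(1/34062) = -909/2 + 161894608479/11811404 = 156526325361/11811404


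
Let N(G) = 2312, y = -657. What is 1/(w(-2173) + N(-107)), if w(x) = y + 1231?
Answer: 1/2886 ≈ 0.00034650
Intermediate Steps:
w(x) = 574 (w(x) = -657 + 1231 = 574)
1/(w(-2173) + N(-107)) = 1/(574 + 2312) = 1/2886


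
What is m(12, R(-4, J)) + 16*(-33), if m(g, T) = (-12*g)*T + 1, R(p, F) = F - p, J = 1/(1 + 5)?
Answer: -1127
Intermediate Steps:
J = 1/6 ≈ 0.16667
m(g, T) = 1 - 12*T*g (m(g, T) = -12*T*g + 1 = 1 - 12*T*g)
m(12, R(-4, J)) + 16*(-33) = (1 - 12*(1/6 - 1*(-4))*12) + 16*(-33) = (1 - 12*(1/6 + 4)*12) - 528 = (1 - 12*25/6*12) - 528 = (1 - 600) - 528 = -599 - 528 = -1127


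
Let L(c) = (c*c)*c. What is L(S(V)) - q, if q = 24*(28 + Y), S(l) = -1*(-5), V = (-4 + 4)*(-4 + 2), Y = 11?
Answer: -811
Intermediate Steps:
V = 0 (V = 0*(-2) = 0)
S(l) = 5
q = 936 (q = 24*(28 + 11) = 24*39 = 936)
L(c) = c³ (L(c) = c²*c = c³)
L(S(V)) - q = 5³ - 1*936 = 125 - 936 = -811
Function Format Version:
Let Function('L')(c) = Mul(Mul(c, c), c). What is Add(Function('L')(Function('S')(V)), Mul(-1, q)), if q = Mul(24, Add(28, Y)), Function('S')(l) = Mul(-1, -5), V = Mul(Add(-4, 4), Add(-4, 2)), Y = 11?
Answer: -811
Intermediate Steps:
V = 0 (V = Mul(0, -2) = 0)
Function('S')(l) = 5
q = 936 (q = Mul(24, Add(28, 11)) = Mul(24, 39) = 936)
Function('L')(c) = Pow(c, 3) (Function('L')(c) = Mul(Pow(c, 2), c) = Pow(c, 3))
Add(Function('L')(Function('S')(V)), Mul(-1, q)) = Add(Pow(5, 3), Mul(-1, 936)) = Add(125, -936) = -811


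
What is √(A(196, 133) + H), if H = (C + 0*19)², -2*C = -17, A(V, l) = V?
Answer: √1073/2 ≈ 16.378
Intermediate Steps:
C = 17/2 (C = -½*(-17) = 17/2 ≈ 8.5000)
H = 289/4 (H = (17/2 + 0*19)² = (17/2 + 0)² = (17/2)² = 289/4 ≈ 72.250)
√(A(196, 133) + H) = √(196 + 289/4) = √(1073/4) = √1073/2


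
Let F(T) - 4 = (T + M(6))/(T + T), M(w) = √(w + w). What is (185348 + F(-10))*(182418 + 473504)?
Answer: 121576782505 - 327961*√3/5 ≈ 1.2158e+11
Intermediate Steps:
M(w) = √2*√w (M(w) = √(2*w) = √2*√w)
F(T) = 4 + (T + 2*√3)/(2*T) (F(T) = 4 + (T + √2*√6)/(T + T) = 4 + (T + 2*√3)/((2*T)) = 4 + (T + 2*√3)*(1/(2*T)) = 4 + (T + 2*√3)/(2*T))
(185348 + F(-10))*(182418 + 473504) = (185348 + (9/2 + √3/(-10)))*(182418 + 473504) = (185348 + (9/2 + √3*(-⅒)))*655922 = (185348 + (9/2 - √3/10))*655922 = (370705/2 - √3/10)*655922 = 121576782505 - 327961*√3/5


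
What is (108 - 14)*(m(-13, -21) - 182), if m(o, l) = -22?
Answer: -19176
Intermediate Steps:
(108 - 14)*(m(-13, -21) - 182) = (108 - 14)*(-22 - 182) = 94*(-204) = -19176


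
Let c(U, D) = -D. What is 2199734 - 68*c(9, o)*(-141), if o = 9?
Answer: 2113442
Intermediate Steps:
2199734 - 68*c(9, o)*(-141) = 2199734 - (-68)*9*(-141) = 2199734 - 68*(-9)*(-141) = 2199734 + 612*(-141) = 2199734 - 86292 = 2113442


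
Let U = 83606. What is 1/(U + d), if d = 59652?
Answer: 1/143258 ≈ 6.9804e-6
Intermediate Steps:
1/(U + d) = 1/(83606 + 59652) = 1/143258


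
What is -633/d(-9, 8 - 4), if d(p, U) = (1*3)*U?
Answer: -211/4 ≈ -52.750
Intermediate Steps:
d(p, U) = 3*U
-633/d(-9, 8 - 4) = -633*1/(3*(8 - 4)) = -633/(3*4) = -633/12 = -633*1/12 = -211/4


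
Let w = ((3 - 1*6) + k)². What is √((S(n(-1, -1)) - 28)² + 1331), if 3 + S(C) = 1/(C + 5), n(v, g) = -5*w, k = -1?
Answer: √12897151/75 ≈ 47.883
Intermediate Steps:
w = 16 (w = ((3 - 1*6) - 1)² = ((3 - 6) - 1)² = (-3 - 1)² = (-4)² = 16)
n(v, g) = -80 (n(v, g) = -5*16 = -80)
S(C) = -3 + 1/(5 + C) (S(C) = -3 + 1/(C + 5) = -3 + 1/(5 + C))
√((S(n(-1, -1)) - 28)² + 1331) = √(((-14 - 3*(-80))/(5 - 80) - 28)² + 1331) = √(((-14 + 240)/(-75) - 28)² + 1331) = √((-1/75*226 - 28)² + 1331) = √((-226/75 - 28)² + 1331) = √((-2326/75)² + 1331) = √(5410276/5625 + 1331) = √(12897151/5625) = √12897151/75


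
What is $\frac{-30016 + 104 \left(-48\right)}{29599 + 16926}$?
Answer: $- \frac{35008}{46525} \approx -0.75246$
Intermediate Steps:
$\frac{-30016 + 104 \left(-48\right)}{29599 + 16926} = \frac{-30016 - 4992}{46525} = \left(-35008\right) \frac{1}{46525} = - \frac{35008}{46525}$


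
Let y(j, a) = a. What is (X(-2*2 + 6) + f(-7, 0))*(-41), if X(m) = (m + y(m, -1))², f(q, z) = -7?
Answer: 246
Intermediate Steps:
X(m) = (-1 + m)² (X(m) = (m - 1)² = (-1 + m)²)
(X(-2*2 + 6) + f(-7, 0))*(-41) = ((-1 + (-2*2 + 6))² - 7)*(-41) = ((-1 + (-4 + 6))² - 7)*(-41) = ((-1 + 2)² - 7)*(-41) = (1² - 7)*(-41) = (1 - 7)*(-41) = -6*(-41) = 246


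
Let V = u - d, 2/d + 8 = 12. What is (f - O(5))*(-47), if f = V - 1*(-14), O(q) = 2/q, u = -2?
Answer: -5217/10 ≈ -521.70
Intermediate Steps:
d = ½ (d = 2/(-8 + 12) = 2/4 = 2*(¼) = ½ ≈ 0.50000)
V = -5/2 (V = -2 - 1*½ = -2 - ½ = -5/2 ≈ -2.5000)
f = 23/2 (f = -5/2 - 1*(-14) = -5/2 + 14 = 23/2 ≈ 11.500)
(f - O(5))*(-47) = (23/2 - 2/5)*(-47) = (23/2 - 1*⅖)*(-47) = (23/2 - ⅖)*(-47) = (111/10)*(-47) = -5217/10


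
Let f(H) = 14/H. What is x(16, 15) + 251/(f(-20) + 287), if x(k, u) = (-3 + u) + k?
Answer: 82674/2863 ≈ 28.877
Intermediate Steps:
x(k, u) = -3 + k + u
x(16, 15) + 251/(f(-20) + 287) = (-3 + 16 + 15) + 251/(14/(-20) + 287) = 28 + 251/(14*(-1/20) + 287) = 28 + 251/(-7/10 + 287) = 28 + 251/(2863/10) = 28 + (10/2863)*251 = 28 + 2510/2863 = 82674/2863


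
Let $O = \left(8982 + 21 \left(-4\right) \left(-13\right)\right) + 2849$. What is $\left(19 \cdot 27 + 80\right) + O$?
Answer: $13516$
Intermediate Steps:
$O = 12923$ ($O = \left(8982 - -1092\right) + 2849 = \left(8982 + 1092\right) + 2849 = 10074 + 2849 = 12923$)
$\left(19 \cdot 27 + 80\right) + O = \left(19 \cdot 27 + 80\right) + 12923 = \left(513 + 80\right) + 12923 = 593 + 12923 = 13516$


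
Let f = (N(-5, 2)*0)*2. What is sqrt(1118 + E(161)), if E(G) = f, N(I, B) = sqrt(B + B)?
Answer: sqrt(1118) ≈ 33.437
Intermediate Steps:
N(I, B) = sqrt(2)*sqrt(B) (N(I, B) = sqrt(2*B) = sqrt(2)*sqrt(B))
f = 0 (f = ((sqrt(2)*sqrt(2))*0)*2 = (2*0)*2 = 0*2 = 0)
E(G) = 0
sqrt(1118 + E(161)) = sqrt(1118 + 0) = sqrt(1118)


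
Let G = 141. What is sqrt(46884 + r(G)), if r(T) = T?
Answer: 15*sqrt(209) ≈ 216.85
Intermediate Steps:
sqrt(46884 + r(G)) = sqrt(46884 + 141) = sqrt(47025) = 15*sqrt(209)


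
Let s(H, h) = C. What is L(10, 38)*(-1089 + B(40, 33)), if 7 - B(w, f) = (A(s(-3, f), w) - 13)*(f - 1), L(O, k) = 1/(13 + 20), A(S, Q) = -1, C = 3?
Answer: -634/33 ≈ -19.212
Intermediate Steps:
s(H, h) = 3
L(O, k) = 1/33
B(w, f) = -7 + 14*f (B(w, f) = 7 - (-1 - 13)*(f - 1) = 7 - (-14)*(-1 + f) = 7 - (14 - 14*f) = 7 + (-14 + 14*f) = -7 + 14*f)
L(10, 38)*(-1089 + B(40, 33)) = (-1089 + (-7 + 14*33))/33 = (-1089 + (-7 + 462))/33 = (-1089 + 455)/33 = (1/33)*(-634) = -634/33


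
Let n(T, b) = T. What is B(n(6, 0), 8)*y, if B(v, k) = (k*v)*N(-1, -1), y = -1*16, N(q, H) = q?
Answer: 768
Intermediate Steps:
y = -16
B(v, k) = -k*v (B(v, k) = (k*v)*(-1) = -k*v)
B(n(6, 0), 8)*y = -1*8*6*(-16) = -48*(-16) = 768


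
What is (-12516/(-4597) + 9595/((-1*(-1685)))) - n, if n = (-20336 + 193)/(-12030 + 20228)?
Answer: 138103421957/12700251422 ≈ 10.874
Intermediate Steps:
n = -20143/8198 ≈ -2.4571
(-12516/(-4597) + 9595/((-1*(-1685)))) - n = (-12516/(-4597) + 9595/((-1*(-1685)))) - 1*(-20143/8198) = (-12516*(-1/4597) + 9595/1685) + 20143/8198 = (12516/4597 + 9595*(1/1685)) + 20143/8198 = (12516/4597 + 1919/337) + 20143/8198 = 13039535/1549189 + 20143/8198 = 138103421957/12700251422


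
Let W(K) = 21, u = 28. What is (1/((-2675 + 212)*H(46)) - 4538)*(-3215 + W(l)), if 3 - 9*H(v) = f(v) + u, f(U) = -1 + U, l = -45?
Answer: 416495774629/28735 ≈ 1.4494e+7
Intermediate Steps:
H(v) = -8/3 - v/9 (H(v) = 1/3 - ((-1 + v) + 28)/9 = 1/3 - (27 + v)/9 = 1/3 + (-3 - v/9) = -8/3 - v/9)
(1/((-2675 + 212)*H(46)) - 4538)*(-3215 + W(l)) = (1/((-2675 + 212)*(-8/3 - 1/9*46)) - 4538)*(-3215 + 21) = (1/((-2463)*(-8/3 - 46/9)) - 4538)*(-3194) = (-1/(2463*(-70/9)) - 4538)*(-3194) = (-1/2463*(-9/70) - 4538)*(-3194) = (3/57470 - 4538)*(-3194) = -260798857/57470*(-3194) = 416495774629/28735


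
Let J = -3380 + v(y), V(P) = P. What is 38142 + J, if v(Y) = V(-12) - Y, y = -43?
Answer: 34793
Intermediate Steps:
v(Y) = -12 - Y
J = -3349 (J = -3380 + (-12 - 1*(-43)) = -3380 + (-12 + 43) = -3380 + 31 = -3349)
38142 + J = 38142 - 3349 = 34793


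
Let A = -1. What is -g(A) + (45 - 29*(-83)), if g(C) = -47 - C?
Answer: 2498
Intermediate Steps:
-g(A) + (45 - 29*(-83)) = -(-47 - 1*(-1)) + (45 - 29*(-83)) = -(-47 + 1) + (45 + 2407) = -1*(-46) + 2452 = 46 + 2452 = 2498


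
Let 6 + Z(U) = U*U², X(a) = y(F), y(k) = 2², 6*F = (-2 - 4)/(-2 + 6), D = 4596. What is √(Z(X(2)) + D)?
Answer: √4654 ≈ 68.220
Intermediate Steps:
F = -¼ (F = ((-2 - 4)/(-2 + 6))/6 = (-6/4)/6 = (-6*¼)/6 = (⅙)*(-3/2) = -¼ ≈ -0.25000)
y(k) = 4
X(a) = 4
Z(U) = -6 + U³ (Z(U) = -6 + U*U² = -6 + U³)
√(Z(X(2)) + D) = √((-6 + 4³) + 4596) = √((-6 + 64) + 4596) = √(58 + 4596) = √4654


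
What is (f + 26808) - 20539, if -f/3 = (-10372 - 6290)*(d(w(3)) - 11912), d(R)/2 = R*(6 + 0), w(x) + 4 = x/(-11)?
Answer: -6577888697/11 ≈ -5.9799e+8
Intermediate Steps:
w(x) = -4 - x/11 (w(x) = -4 + x/(-11) = -4 + x*(-1/11) = -4 - x/11)
d(R) = 12*R (d(R) = 2*(R*(6 + 0)) = 2*(R*6) = 2*(6*R) = 12*R)
f = -6577957656/11 (f = -3*(-10372 - 6290)*(12*(-4 - 1/11*3) - 11912) = -(-49986)*(12*(-4 - 3/11) - 11912) = -(-49986)*(12*(-47/11) - 11912) = -(-49986)*(-564/11 - 11912) = -(-49986)*(-131596)/11 = -3*2192652552/11 = -6577957656/11 ≈ -5.9800e+8)
(f + 26808) - 20539 = (-6577957656/11 + 26808) - 20539 = -6577662768/11 - 20539 = -6577888697/11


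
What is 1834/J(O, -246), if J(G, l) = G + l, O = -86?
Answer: -917/166 ≈ -5.5241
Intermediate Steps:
1834/J(O, -246) = 1834/(-86 - 246) = 1834/(-332) = 1834*(-1/332) = -917/166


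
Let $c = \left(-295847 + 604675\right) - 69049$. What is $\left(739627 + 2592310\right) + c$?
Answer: $3571716$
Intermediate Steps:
$c = 239779$ ($c = 308828 - 69049 = 239779$)
$\left(739627 + 2592310\right) + c = \left(739627 + 2592310\right) + 239779 = 3331937 + 239779 = 3571716$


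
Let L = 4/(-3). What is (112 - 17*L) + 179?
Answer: 941/3 ≈ 313.67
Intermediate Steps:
L = -4/3 (L = 4*(-⅓) = -4/3 ≈ -1.3333)
(112 - 17*L) + 179 = (112 - 17*(-4/3)) + 179 = (112 + 68/3) + 179 = 404/3 + 179 = 941/3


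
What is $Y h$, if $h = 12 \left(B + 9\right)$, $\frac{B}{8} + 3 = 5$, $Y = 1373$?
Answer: $411900$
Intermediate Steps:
$B = 16$ ($B = -24 + 8 \cdot 5 = -24 + 40 = 16$)
$h = 300$ ($h = 12 \left(16 + 9\right) = 12 \cdot 25 = 300$)
$Y h = 1373 \cdot 300 = 411900$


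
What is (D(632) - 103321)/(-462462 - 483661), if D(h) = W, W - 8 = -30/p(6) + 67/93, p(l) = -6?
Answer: 9607577/87989439 ≈ 0.10919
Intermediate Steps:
W = 1276/93 (W = 8 + (-30/(-6) + 67/93) = 8 + (-30*(-1/6) + 67*(1/93)) = 8 + (5 + 67/93) = 8 + 532/93 = 1276/93 ≈ 13.720)
D(h) = 1276/93
(D(632) - 103321)/(-462462 - 483661) = (1276/93 - 103321)/(-462462 - 483661) = -9607577/93/(-946123) = -9607577/93*(-1/946123) = 9607577/87989439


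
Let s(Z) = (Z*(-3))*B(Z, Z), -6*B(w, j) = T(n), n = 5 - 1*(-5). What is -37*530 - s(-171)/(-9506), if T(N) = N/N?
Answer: -372825491/19012 ≈ -19610.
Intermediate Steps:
n = 10 (n = 5 + 5 = 10)
T(N) = 1
B(w, j) = -⅙ (B(w, j) = -⅙*1 = -⅙)
s(Z) = Z/2 (s(Z) = (Z*(-3))*(-⅙) = -3*Z*(-⅙) = Z/2)
-37*530 - s(-171)/(-9506) = -37*530 - (½)*(-171)/(-9506) = -19610 - (-171)*(-1)/(2*9506) = -19610 - 1*171/19012 = -19610 - 171/19012 = -372825491/19012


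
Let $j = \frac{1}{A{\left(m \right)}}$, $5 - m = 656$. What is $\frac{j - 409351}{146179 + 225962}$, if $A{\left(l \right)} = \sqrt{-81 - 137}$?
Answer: $- \frac{409351}{372141} - \frac{i \sqrt{218}}{81126738} \approx -1.1 - 1.82 \cdot 10^{-7} i$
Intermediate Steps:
$m = -651$ ($m = 5 - 656 = -651$)
$A{\left(l \right)} = i \sqrt{218}$ ($A{\left(l \right)} = \sqrt{-218} = i \sqrt{218}$)
$j = - \frac{i \sqrt{218}}{218}$ ($j = \frac{1}{i \sqrt{218}} = - \frac{i \sqrt{218}}{218} \approx - 0.067729 i$)
$\frac{j - 409351}{146179 + 225962} = \frac{- \frac{i \sqrt{218}}{218} - 409351}{146179 + 225962} = \frac{-409351 - \frac{i \sqrt{218}}{218}}{372141} = \left(-409351 - \frac{i \sqrt{218}}{218}\right) \frac{1}{372141} = - \frac{409351}{372141} - \frac{i \sqrt{218}}{81126738}$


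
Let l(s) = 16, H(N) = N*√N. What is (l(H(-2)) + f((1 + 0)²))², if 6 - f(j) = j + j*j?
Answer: 400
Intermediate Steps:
H(N) = N^(3/2)
f(j) = 6 - j - j² (f(j) = 6 - (j + j*j) = 6 - (j + j²) = 6 + (-j - j²) = 6 - j - j²)
(l(H(-2)) + f((1 + 0)²))² = (16 + (6 - (1 + 0)² - ((1 + 0)²)²))² = (16 + (6 - 1*1² - (1²)²))² = (16 + (6 - 1*1 - 1*1²))² = (16 + (6 - 1 - 1*1))² = (16 + (6 - 1 - 1))² = (16 + 4)² = 20² = 400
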